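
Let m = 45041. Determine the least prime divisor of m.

73

45041 is odd.
Digit sum 14, not divisible by 3.
Ends in 1: not divisible by 5.
7: 45041 = 7·6434 + 3
11: 45041 = 11·4094 + 7
13: 45041 = 13·3464 + 9
17: 45041 = 17·2649 + 8
19: 45041 = 19·2370 + 11
23: 45041 = 23·1958 + 7
29: 45041 = 29·1553 + 4
31: 45041 = 31·1452 + 29
37: 45041 = 37·1217 + 12
41: 45041 = 41·1098 + 23
43: 45041 = 43·1047 + 20
47: 45041 = 47·958 + 15
53: 45041 = 53·849 + 44
59: 45041 = 59·763 + 24
61: 45041 = 61·738 + 23
67: 45041 = 67·672 + 17
71: 45041 = 71·634 + 27
73: 45041 = 73·617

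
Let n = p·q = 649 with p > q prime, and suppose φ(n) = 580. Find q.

11

φ(n) = (p−1)(q−1) = n − (p+q) + 1, so p + q = 649 − 580 + 1 = 70.
p and q are the roots of t² − 70t + 649 = 0.
Discriminant: 70² − 4·649 = 4900 − 2596 = 2304; √2304 = 48.
q = (70 − 48)/2 = 11, p = (70 + 48)/2 = 59.
Check: 11 · 59 = 649.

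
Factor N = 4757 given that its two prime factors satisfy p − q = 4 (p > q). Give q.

Since p = q + 4, we have 4757 = q(q + 4), so q² + 4q − 4757 = 0.
Discriminant: 4² + 4·4757 = 16 + 19028 = 19044; √19044 = 138.
q = (−4 + 138)/2 = 67, and p = q + 4 = 71.
Check: 67 · 71 = 4757.

67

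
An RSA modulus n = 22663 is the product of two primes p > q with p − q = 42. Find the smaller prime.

131

Since p = q + 42, we have 22663 = q(q + 42), so q² + 42q − 22663 = 0.
Discriminant: 42² + 4·22663 = 1764 + 90652 = 92416; √92416 = 304.
q = (−42 + 304)/2 = 131, and p = q + 42 = 173.
Check: 131 · 173 = 22663.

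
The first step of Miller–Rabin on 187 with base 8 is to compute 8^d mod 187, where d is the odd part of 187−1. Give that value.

94

187 − 1 = 186 = 2^1 · 93, so d = 93.
8^1 ≡ 8 (mod 187)
8^2 ≡ 8^2 = 64 ≡ 64 (mod 187)
8^4 ≡ 64^2 = 4096 ≡ 169 (mod 187)
8^8 ≡ 169^2 = 28561 ≡ 137 (mod 187)
8^16 ≡ 137^2 = 18769 ≡ 69 (mod 187)
8^32 ≡ 69^2 = 4761 ≡ 86 (mod 187)
8^64 ≡ 86^2 = 7396 ≡ 103 (mod 187)
93 = 64 + 16 + 8 + 4 + 1 in binary powers of 2.
So 8^93 ≡ 103 · 69 · 137 · 169 · 8 ≡ 94 (mod 187).
Squaring chain: 94; never reaches −1, so base 8 is a Miller–Rabin witness that 187 is composite.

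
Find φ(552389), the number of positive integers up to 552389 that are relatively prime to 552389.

526320

Factor: 552389 = 31 · 103 · 173.
φ(552389) = (31−1) · (103−1) · (173−1) = 30 · 102 · 172 = 526320.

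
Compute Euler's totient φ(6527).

6360

Factor: 6527 = 61 · 107.
φ(6527) = (61−1) · (107−1) = 60 · 106 = 6360.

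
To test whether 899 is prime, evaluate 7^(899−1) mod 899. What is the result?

484

7^1 ≡ 7 (mod 899)
7^2 ≡ 7^2 = 49 ≡ 49 (mod 899)
7^4 ≡ 49^2 = 2401 ≡ 603 (mod 899)
7^8 ≡ 603^2 = 363609 ≡ 413 (mod 899)
7^16 ≡ 413^2 = 170569 ≡ 658 (mod 899)
7^32 ≡ 658^2 = 432964 ≡ 545 (mod 899)
7^64 ≡ 545^2 = 297025 ≡ 355 (mod 899)
7^128 ≡ 355^2 = 126025 ≡ 165 (mod 899)
7^256 ≡ 165^2 = 27225 ≡ 255 (mod 899)
7^512 ≡ 255^2 = 65025 ≡ 297 (mod 899)
898 = 512 + 256 + 128 + 2 in binary powers of 2.
So 7^898 ≡ 297 · 255 · 165 · 49 ≡ 484 (mod 899).
Since 484 ≠ 1, base 7 is a Fermat witness: 899 is composite.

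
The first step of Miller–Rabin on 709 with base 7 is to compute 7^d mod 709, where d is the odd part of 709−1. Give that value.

1

709 − 1 = 708 = 2^2 · 177, so d = 177.
7^1 ≡ 7 (mod 709)
7^2 ≡ 7^2 = 49 ≡ 49 (mod 709)
7^4 ≡ 49^2 = 2401 ≡ 274 (mod 709)
7^8 ≡ 274^2 = 75076 ≡ 631 (mod 709)
7^16 ≡ 631^2 = 398161 ≡ 412 (mod 709)
7^32 ≡ 412^2 = 169744 ≡ 293 (mod 709)
7^64 ≡ 293^2 = 85849 ≡ 60 (mod 709)
7^128 ≡ 60^2 = 3600 ≡ 55 (mod 709)
177 = 128 + 32 + 16 + 1 in binary powers of 2.
So 7^177 ≡ 55 · 293 · 412 · 7 ≡ 1 (mod 709).
Since 7^d ≡ 1 (mod 709), base 7 does not prove 709 composite.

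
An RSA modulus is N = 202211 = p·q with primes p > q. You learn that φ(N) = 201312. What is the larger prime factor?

467

φ(n) = (p−1)(q−1) = n − (p+q) + 1, so p + q = 202211 − 201312 + 1 = 900.
p and q are the roots of t² − 900t + 202211 = 0.
Discriminant: 900² − 4·202211 = 810000 − 808844 = 1156; √1156 = 34.
q = (900 − 34)/2 = 433, p = (900 + 34)/2 = 467.
Check: 433 · 467 = 202211.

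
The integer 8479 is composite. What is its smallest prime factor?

61

8479 is odd.
Digit sum 28, not divisible by 3.
Ends in 9: not divisible by 5.
7: 8479 = 7·1211 + 2
11: 8479 = 11·770 + 9
13: 8479 = 13·652 + 3
17: 8479 = 17·498 + 13
19: 8479 = 19·446 + 5
23: 8479 = 23·368 + 15
29: 8479 = 29·292 + 11
31: 8479 = 31·273 + 16
37: 8479 = 37·229 + 6
41: 8479 = 41·206 + 33
43: 8479 = 43·197 + 8
47: 8479 = 47·180 + 19
53: 8479 = 53·159 + 52
59: 8479 = 59·143 + 42
61: 8479 = 61·139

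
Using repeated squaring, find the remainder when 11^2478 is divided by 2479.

1148

11^1 ≡ 11 (mod 2479)
11^2 ≡ 11^2 = 121 ≡ 121 (mod 2479)
11^4 ≡ 121^2 = 14641 ≡ 2246 (mod 2479)
11^8 ≡ 2246^2 = 5044516 ≡ 2230 (mod 2479)
11^16 ≡ 2230^2 = 4972900 ≡ 26 (mod 2479)
11^32 ≡ 26^2 = 676 ≡ 676 (mod 2479)
11^64 ≡ 676^2 = 456976 ≡ 840 (mod 2479)
11^128 ≡ 840^2 = 705600 ≡ 1564 (mod 2479)
11^256 ≡ 1564^2 = 2446096 ≡ 1802 (mod 2479)
11^512 ≡ 1802^2 = 3247204 ≡ 2193 (mod 2479)
11^1024 ≡ 2193^2 = 4809249 ≡ 2468 (mod 2479)
11^2048 ≡ 2468^2 = 6091024 ≡ 121 (mod 2479)
2478 = 2048 + 256 + 128 + 32 + 8 + 4 + 2 in binary powers of 2.
So 11^2478 ≡ 121 · 1802 · 1564 · 676 · 2230 · 2246 · 121 ≡ 1148 (mod 2479).
Since 1148 ≠ 1, base 11 is a Fermat witness: 2479 is composite.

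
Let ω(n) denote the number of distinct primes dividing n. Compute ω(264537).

5

264537 = 3^2 · 29393
29393 = 7 · 4199
4199 = 13 · 323
323 = 17 · 19
264537 = 3^2 · 7 · 13 · 17 · 19, which has 5 distinct prime factors.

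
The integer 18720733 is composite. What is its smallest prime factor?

83

18720733 is odd.
Digit sum 31, not divisible by 3.
Ends in 3: not divisible by 5.
7: 18720733 = 7·2674390 + 3
11: 18720733 = 11·1701884 + 9
13: 18720733 = 13·1440056 + 5
17: 18720733 = 17·1101219 + 10
19: 18720733 = 19·985301 + 14
23: 18720733 = 23·813944 + 21
29: 18720733 = 29·645542 + 15
31: 18720733 = 31·603894 + 19
37: 18720733 = 37·505965 + 28
41: 18720733 = 41·456603 + 10
43: 18720733 = 43·435365 + 38
47: 18720733 = 47·398313 + 22
53: 18720733 = 53·353221 + 20
59: 18720733 = 59·317300 + 33
61: 18720733 = 61·306897 + 16
67: 18720733 = 67·279413 + 62
71: 18720733 = 71·263672 + 21
73: 18720733 = 73·256448 + 29
79: 18720733 = 79·236971 + 24
83: 18720733 = 83·225551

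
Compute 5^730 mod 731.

5^1 ≡ 5 (mod 731)
5^2 ≡ 5^2 = 25 ≡ 25 (mod 731)
5^4 ≡ 25^2 = 625 ≡ 625 (mod 731)
5^8 ≡ 625^2 = 390625 ≡ 271 (mod 731)
5^16 ≡ 271^2 = 73441 ≡ 341 (mod 731)
5^32 ≡ 341^2 = 116281 ≡ 52 (mod 731)
5^64 ≡ 52^2 = 2704 ≡ 511 (mod 731)
5^128 ≡ 511^2 = 261121 ≡ 154 (mod 731)
5^256 ≡ 154^2 = 23716 ≡ 324 (mod 731)
5^512 ≡ 324^2 = 104976 ≡ 443 (mod 731)
730 = 512 + 128 + 64 + 16 + 8 + 2 in binary powers of 2.
So 5^730 ≡ 443 · 154 · 511 · 341 · 271 · 25 ≡ 298 (mod 731).
Since 298 ≠ 1, base 5 is a Fermat witness: 731 is composite.

298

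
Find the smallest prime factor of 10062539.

73

10062539 is odd.
Digit sum 26, not divisible by 3.
Ends in 9: not divisible by 5.
7: 10062539 = 7·1437505 + 4
11: 10062539 = 11·914776 + 3
13: 10062539 = 13·774041 + 6
17: 10062539 = 17·591914 + 1
19: 10062539 = 19·529607 + 6
23: 10062539 = 23·437501 + 16
29: 10062539 = 29·346984 + 3
31: 10062539 = 31·324598 + 1
37: 10062539 = 37·271960 + 19
41: 10062539 = 41·245427 + 32
43: 10062539 = 43·234012 + 23
47: 10062539 = 47·214096 + 27
53: 10062539 = 53·189859 + 12
59: 10062539 = 59·170551 + 30
61: 10062539 = 61·164959 + 40
67: 10062539 = 67·150187 + 10
71: 10062539 = 71·141725 + 64
73: 10062539 = 73·137843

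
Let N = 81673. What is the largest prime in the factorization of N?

81673 = 23 · 3551
3551 = 53 · 67
67 is prime.
So 81673 = 23 · 53 · 67; the largest prime factor is 67.

67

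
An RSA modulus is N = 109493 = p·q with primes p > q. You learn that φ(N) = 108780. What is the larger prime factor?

φ(n) = (p−1)(q−1) = n − (p+q) + 1, so p + q = 109493 − 108780 + 1 = 714.
p and q are the roots of t² − 714t + 109493 = 0.
Discriminant: 714² − 4·109493 = 509796 − 437972 = 71824; √71824 = 268.
q = (714 − 268)/2 = 223, p = (714 + 268)/2 = 491.
Check: 223 · 491 = 109493.

491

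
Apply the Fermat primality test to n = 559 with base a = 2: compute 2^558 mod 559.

2^1 ≡ 2 (mod 559)
2^2 ≡ 2^2 = 4 ≡ 4 (mod 559)
2^4 ≡ 4^2 = 16 ≡ 16 (mod 559)
2^8 ≡ 16^2 = 256 ≡ 256 (mod 559)
2^16 ≡ 256^2 = 65536 ≡ 133 (mod 559)
2^32 ≡ 133^2 = 17689 ≡ 360 (mod 559)
2^64 ≡ 360^2 = 129600 ≡ 471 (mod 559)
2^128 ≡ 471^2 = 221841 ≡ 477 (mod 559)
2^256 ≡ 477^2 = 227529 ≡ 16 (mod 559)
2^512 ≡ 16^2 = 256 ≡ 256 (mod 559)
558 = 512 + 32 + 8 + 4 + 2 in binary powers of 2.
So 2^558 ≡ 256 · 360 · 256 · 16 · 4 ≡ 441 (mod 559).
Since 441 ≠ 1, base 2 is a Fermat witness: 559 is composite.

441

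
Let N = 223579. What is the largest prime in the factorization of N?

223579 = 47 · 4757
4757 = 67 · 71
71 is prime.
So 223579 = 47 · 67 · 71; the largest prime factor is 71.

71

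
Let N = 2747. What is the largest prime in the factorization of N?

67

2747 = 41 · 67
67 is prime.
So 2747 = 41 · 67; the largest prime factor is 67.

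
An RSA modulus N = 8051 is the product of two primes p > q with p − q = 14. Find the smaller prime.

83

Since p = q + 14, we have 8051 = q(q + 14), so q² + 14q − 8051 = 0.
Discriminant: 14² + 4·8051 = 196 + 32204 = 32400; √32400 = 180.
q = (−14 + 180)/2 = 83, and p = q + 14 = 97.
Check: 83 · 97 = 8051.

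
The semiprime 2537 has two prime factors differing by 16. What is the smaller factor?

43

Since p = q + 16, we have 2537 = q(q + 16), so q² + 16q − 2537 = 0.
Discriminant: 16² + 4·2537 = 256 + 10148 = 10404; √10404 = 102.
q = (−16 + 102)/2 = 43, and p = q + 16 = 59.
Check: 43 · 59 = 2537.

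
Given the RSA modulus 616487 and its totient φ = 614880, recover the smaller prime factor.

φ(n) = (p−1)(q−1) = n − (p+q) + 1, so p + q = 616487 − 614880 + 1 = 1608.
p and q are the roots of t² − 1608t + 616487 = 0.
Discriminant: 1608² − 4·616487 = 2585664 − 2465948 = 119716; √119716 = 346.
q = (1608 − 346)/2 = 631, p = (1608 + 346)/2 = 977.
Check: 631 · 977 = 616487.

631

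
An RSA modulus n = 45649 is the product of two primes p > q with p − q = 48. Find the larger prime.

Since p = q + 48, we have 45649 = q(q + 48), so q² + 48q − 45649 = 0.
Discriminant: 48² + 4·45649 = 2304 + 182596 = 184900; √184900 = 430.
q = (−48 + 430)/2 = 191, and p = q + 48 = 239.
Check: 191 · 239 = 45649.

239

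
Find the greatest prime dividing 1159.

61

1159 = 19 · 61
61 is prime.
So 1159 = 19 · 61; the largest prime factor is 61.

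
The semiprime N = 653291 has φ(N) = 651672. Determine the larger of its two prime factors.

863

φ(n) = (p−1)(q−1) = n − (p+q) + 1, so p + q = 653291 − 651672 + 1 = 1620.
p and q are the roots of t² − 1620t + 653291 = 0.
Discriminant: 1620² − 4·653291 = 2624400 − 2613164 = 11236; √11236 = 106.
q = (1620 − 106)/2 = 757, p = (1620 + 106)/2 = 863.
Check: 757 · 863 = 653291.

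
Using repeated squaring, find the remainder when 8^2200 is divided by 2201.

900

8^1 ≡ 8 (mod 2201)
8^2 ≡ 8^2 = 64 ≡ 64 (mod 2201)
8^4 ≡ 64^2 = 4096 ≡ 1895 (mod 2201)
8^8 ≡ 1895^2 = 3591025 ≡ 1194 (mod 2201)
8^16 ≡ 1194^2 = 1425636 ≡ 1589 (mod 2201)
8^32 ≡ 1589^2 = 2524921 ≡ 374 (mod 2201)
8^64 ≡ 374^2 = 139876 ≡ 1213 (mod 2201)
8^128 ≡ 1213^2 = 1471369 ≡ 1101 (mod 2201)
8^256 ≡ 1101^2 = 1212201 ≡ 1651 (mod 2201)
8^512 ≡ 1651^2 = 2725801 ≡ 963 (mod 2201)
8^1024 ≡ 963^2 = 927369 ≡ 748 (mod 2201)
8^2048 ≡ 748^2 = 559504 ≡ 450 (mod 2201)
2200 = 2048 + 128 + 16 + 8 in binary powers of 2.
So 8^2200 ≡ 450 · 1101 · 1589 · 1194 ≡ 900 (mod 2201).
Since 900 ≠ 1, base 8 is a Fermat witness: 2201 is composite.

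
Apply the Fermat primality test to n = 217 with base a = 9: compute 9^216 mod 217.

8

9^1 ≡ 9 (mod 217)
9^2 ≡ 9^2 = 81 ≡ 81 (mod 217)
9^4 ≡ 81^2 = 6561 ≡ 51 (mod 217)
9^8 ≡ 51^2 = 2601 ≡ 214 (mod 217)
9^16 ≡ 214^2 = 45796 ≡ 9 (mod 217)
9^32 ≡ 9^2 = 81 ≡ 81 (mod 217)
9^64 ≡ 81^2 = 6561 ≡ 51 (mod 217)
9^128 ≡ 51^2 = 2601 ≡ 214 (mod 217)
216 = 128 + 64 + 16 + 8 in binary powers of 2.
So 9^216 ≡ 214 · 51 · 9 · 214 ≡ 8 (mod 217).
Since 8 ≠ 1, base 9 is a Fermat witness: 217 is composite.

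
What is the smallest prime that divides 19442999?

19442999 is odd.
Digit sum 47, not divisible by 3.
Ends in 9: not divisible by 5.
7: 19442999 = 7·2777571 + 2
11: 19442999 = 11·1767545 + 4
13: 19442999 = 13·1495615 + 4
17: 19442999 = 17·1143705 + 14
19: 19442999 = 19·1023315 + 14
23: 19442999 = 23·845347 + 18
29: 19442999 = 29·670448 + 7
31: 19442999 = 31·627193 + 16
37: 19442999 = 37·525486 + 17
41: 19442999 = 41·474219 + 20
43: 19442999 = 43·452162 + 33
47: 19442999 = 47·413680 + 39
53: 19442999 = 53·366849 + 2
59: 19442999 = 59·329542 + 21
61: 19442999 = 61·318737 + 42
67: 19442999 = 67·290194 + 1
71: 19442999 = 71·273845 + 4
73: 19442999 = 73·266342 + 33
79: 19442999 = 79·246113 + 72
83: 19442999 = 83·234253

83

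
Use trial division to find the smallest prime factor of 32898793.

83

32898793 is odd.
Digit sum 49, not divisible by 3.
Ends in 3: not divisible by 5.
7: 32898793 = 7·4699827 + 4
11: 32898793 = 11·2990799 + 4
13: 32898793 = 13·2530676 + 5
17: 32898793 = 17·1935223 + 2
19: 32898793 = 19·1731515 + 8
23: 32898793 = 23·1430382 + 7
29: 32898793 = 29·1134441 + 4
31: 32898793 = 31·1061251 + 12
37: 32898793 = 37·889156 + 21
41: 32898793 = 41·802409 + 24
43: 32898793 = 43·765088 + 9
47: 32898793 = 47·699974 + 15
53: 32898793 = 53·620731 + 50
59: 32898793 = 59·557606 + 39
61: 32898793 = 61·539324 + 29
67: 32898793 = 67·491026 + 51
71: 32898793 = 71·463363 + 20
73: 32898793 = 73·450668 + 29
79: 32898793 = 79·416440 + 33
83: 32898793 = 83·396371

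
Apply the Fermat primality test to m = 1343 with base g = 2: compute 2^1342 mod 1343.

914

2^1 ≡ 2 (mod 1343)
2^2 ≡ 2^2 = 4 ≡ 4 (mod 1343)
2^4 ≡ 4^2 = 16 ≡ 16 (mod 1343)
2^8 ≡ 16^2 = 256 ≡ 256 (mod 1343)
2^16 ≡ 256^2 = 65536 ≡ 1072 (mod 1343)
2^32 ≡ 1072^2 = 1149184 ≡ 919 (mod 1343)
2^64 ≡ 919^2 = 844561 ≡ 1157 (mod 1343)
2^128 ≡ 1157^2 = 1338649 ≡ 1021 (mod 1343)
2^256 ≡ 1021^2 = 1042441 ≡ 273 (mod 1343)
2^512 ≡ 273^2 = 74529 ≡ 664 (mod 1343)
2^1024 ≡ 664^2 = 440896 ≡ 392 (mod 1343)
1342 = 1024 + 256 + 32 + 16 + 8 + 4 + 2 in binary powers of 2.
So 2^1342 ≡ 392 · 273 · 919 · 1072 · 256 · 16 · 4 ≡ 914 (mod 1343).
Since 914 ≠ 1, base 2 is a Fermat witness: 1343 is composite.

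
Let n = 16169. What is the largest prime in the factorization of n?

16169 = 19 · 851
851 = 23 · 37
37 is prime.
So 16169 = 19 · 23 · 37; the largest prime factor is 37.

37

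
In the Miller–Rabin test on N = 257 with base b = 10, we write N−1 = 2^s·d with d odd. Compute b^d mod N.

10

257 − 1 = 256 = 2^8 · 1, so d = 1.
10^1 ≡ 10 (mod 257)
1 = 1 in binary powers of 2.
So 10^1 ≡ 10 ≡ 10 (mod 257).
Squaring chain: 10 → 100 → 234 → 15 → 225 → 253 → 16 → 256; reaches −1, so base 10 does not prove 257 composite.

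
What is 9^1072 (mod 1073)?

9^1 ≡ 9 (mod 1073)
9^2 ≡ 9^2 = 81 ≡ 81 (mod 1073)
9^4 ≡ 81^2 = 6561 ≡ 123 (mod 1073)
9^8 ≡ 123^2 = 15129 ≡ 107 (mod 1073)
9^16 ≡ 107^2 = 11449 ≡ 719 (mod 1073)
9^32 ≡ 719^2 = 516961 ≡ 848 (mod 1073)
9^64 ≡ 848^2 = 719104 ≡ 194 (mod 1073)
9^128 ≡ 194^2 = 37636 ≡ 81 (mod 1073)
9^256 ≡ 81^2 = 6561 ≡ 123 (mod 1073)
9^512 ≡ 123^2 = 15129 ≡ 107 (mod 1073)
9^1024 ≡ 107^2 = 11449 ≡ 719 (mod 1073)
1072 = 1024 + 32 + 16 in binary powers of 2.
So 9^1072 ≡ 719 · 848 · 719 ≡ 194 (mod 1073).
Since 194 ≠ 1, base 9 is a Fermat witness: 1073 is composite.

194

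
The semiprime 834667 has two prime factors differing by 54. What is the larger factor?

941

Since p = q + 54, we have 834667 = q(q + 54), so q² + 54q − 834667 = 0.
Discriminant: 54² + 4·834667 = 2916 + 3338668 = 3341584; √3341584 = 1828.
q = (−54 + 1828)/2 = 887, and p = q + 54 = 941.
Check: 887 · 941 = 834667.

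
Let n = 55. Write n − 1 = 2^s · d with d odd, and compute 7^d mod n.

28

55 − 1 = 54 = 2^1 · 27, so d = 27.
7^1 ≡ 7 (mod 55)
7^2 ≡ 7^2 = 49 ≡ 49 (mod 55)
7^4 ≡ 49^2 = 2401 ≡ 36 (mod 55)
7^8 ≡ 36^2 = 1296 ≡ 31 (mod 55)
7^16 ≡ 31^2 = 961 ≡ 26 (mod 55)
27 = 16 + 8 + 2 + 1 in binary powers of 2.
So 7^27 ≡ 26 · 31 · 49 · 7 ≡ 28 (mod 55).
Squaring chain: 28; never reaches −1, so base 7 is a Miller–Rabin witness that 55 is composite.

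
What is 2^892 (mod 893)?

2^1 ≡ 2 (mod 893)
2^2 ≡ 2^2 = 4 ≡ 4 (mod 893)
2^4 ≡ 4^2 = 16 ≡ 16 (mod 893)
2^8 ≡ 16^2 = 256 ≡ 256 (mod 893)
2^16 ≡ 256^2 = 65536 ≡ 347 (mod 893)
2^32 ≡ 347^2 = 120409 ≡ 747 (mod 893)
2^64 ≡ 747^2 = 558009 ≡ 777 (mod 893)
2^128 ≡ 777^2 = 603729 ≡ 61 (mod 893)
2^256 ≡ 61^2 = 3721 ≡ 149 (mod 893)
2^512 ≡ 149^2 = 22201 ≡ 769 (mod 893)
892 = 512 + 256 + 64 + 32 + 16 + 8 + 4 in binary powers of 2.
So 2^892 ≡ 769 · 149 · 777 · 747 · 347 · 256 · 16 ≡ 777 (mod 893).
Since 777 ≠ 1, base 2 is a Fermat witness: 893 is composite.

777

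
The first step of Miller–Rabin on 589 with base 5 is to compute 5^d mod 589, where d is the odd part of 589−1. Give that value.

589 − 1 = 588 = 2^2 · 147, so d = 147.
5^1 ≡ 5 (mod 589)
5^2 ≡ 5^2 = 25 ≡ 25 (mod 589)
5^4 ≡ 25^2 = 625 ≡ 36 (mod 589)
5^8 ≡ 36^2 = 1296 ≡ 118 (mod 589)
5^16 ≡ 118^2 = 13924 ≡ 377 (mod 589)
5^32 ≡ 377^2 = 142129 ≡ 180 (mod 589)
5^64 ≡ 180^2 = 32400 ≡ 5 (mod 589)
5^128 ≡ 5^2 = 25 ≡ 25 (mod 589)
147 = 128 + 16 + 2 + 1 in binary powers of 2.
So 5^147 ≡ 25 · 377 · 25 · 5 ≡ 125 (mod 589).
Squaring chain: 125 → 311; never reaches −1, so base 5 is a Miller–Rabin witness that 589 is composite.

125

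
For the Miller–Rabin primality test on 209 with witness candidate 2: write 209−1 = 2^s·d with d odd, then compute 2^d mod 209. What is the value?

209 − 1 = 208 = 2^4 · 13, so d = 13.
2^1 ≡ 2 (mod 209)
2^2 ≡ 2^2 = 4 ≡ 4 (mod 209)
2^4 ≡ 4^2 = 16 ≡ 16 (mod 209)
2^8 ≡ 16^2 = 256 ≡ 47 (mod 209)
13 = 8 + 4 + 1 in binary powers of 2.
So 2^13 ≡ 47 · 16 · 2 ≡ 41 (mod 209).
Squaring chain: 41 → 9 → 81 → 82; never reaches −1, so base 2 is a Miller–Rabin witness that 209 is composite.

41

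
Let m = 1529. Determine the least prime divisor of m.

1529 is odd.
Digit sum 17, not divisible by 3.
Ends in 9: not divisible by 5.
7: 1529 = 7·218 + 3
11: 1529 = 11·139

11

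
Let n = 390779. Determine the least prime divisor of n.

17

390779 is odd.
Digit sum 35, not divisible by 3.
Ends in 9: not divisible by 5.
7: 390779 = 7·55825 + 4
11: 390779 = 11·35525 + 4
13: 390779 = 13·30059 + 12
17: 390779 = 17·22987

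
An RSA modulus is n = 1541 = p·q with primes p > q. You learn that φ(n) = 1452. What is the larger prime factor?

φ(n) = (p−1)(q−1) = n − (p+q) + 1, so p + q = 1541 − 1452 + 1 = 90.
p and q are the roots of t² − 90t + 1541 = 0.
Discriminant: 90² − 4·1541 = 8100 − 6164 = 1936; √1936 = 44.
q = (90 − 44)/2 = 23, p = (90 + 44)/2 = 67.
Check: 23 · 67 = 1541.

67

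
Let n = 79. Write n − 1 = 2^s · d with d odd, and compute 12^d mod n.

79 − 1 = 78 = 2^1 · 39, so d = 39.
12^1 ≡ 12 (mod 79)
12^2 ≡ 12^2 = 144 ≡ 65 (mod 79)
12^4 ≡ 65^2 = 4225 ≡ 38 (mod 79)
12^8 ≡ 38^2 = 1444 ≡ 22 (mod 79)
12^16 ≡ 22^2 = 484 ≡ 10 (mod 79)
12^32 ≡ 10^2 = 100 ≡ 21 (mod 79)
39 = 32 + 4 + 2 + 1 in binary powers of 2.
So 12^39 ≡ 21 · 38 · 65 · 12 ≡ 78 (mod 79).
Since 12^d ≡ 78 (mod 79), base 12 does not prove 79 composite.

78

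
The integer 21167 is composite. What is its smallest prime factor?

21167 is odd.
Digit sum 17, not divisible by 3.
Ends in 7: not divisible by 5.
7: 21167 = 7·3023 + 6
11: 21167 = 11·1924 + 3
13: 21167 = 13·1628 + 3
17: 21167 = 17·1245 + 2
19: 21167 = 19·1114 + 1
23: 21167 = 23·920 + 7
29: 21167 = 29·729 + 26
31: 21167 = 31·682 + 25
37: 21167 = 37·572 + 3
41: 21167 = 41·516 + 11
43: 21167 = 43·492 + 11
47: 21167 = 47·450 + 17
53: 21167 = 53·399 + 20
59: 21167 = 59·358 + 45
61: 21167 = 61·347

61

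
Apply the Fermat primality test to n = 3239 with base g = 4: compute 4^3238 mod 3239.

715

4^1 ≡ 4 (mod 3239)
4^2 ≡ 4^2 = 16 ≡ 16 (mod 3239)
4^4 ≡ 16^2 = 256 ≡ 256 (mod 3239)
4^8 ≡ 256^2 = 65536 ≡ 756 (mod 3239)
4^16 ≡ 756^2 = 571536 ≡ 1472 (mod 3239)
4^32 ≡ 1472^2 = 2166784 ≡ 3132 (mod 3239)
4^64 ≡ 3132^2 = 9809424 ≡ 1732 (mod 3239)
4^128 ≡ 1732^2 = 2999824 ≡ 510 (mod 3239)
4^256 ≡ 510^2 = 260100 ≡ 980 (mod 3239)
4^512 ≡ 980^2 = 960400 ≡ 1656 (mod 3239)
4^1024 ≡ 1656^2 = 2742336 ≡ 2142 (mod 3239)
4^2048 ≡ 2142^2 = 4588164 ≡ 1740 (mod 3239)
3238 = 2048 + 1024 + 128 + 32 + 4 + 2 in binary powers of 2.
So 4^3238 ≡ 1740 · 2142 · 510 · 3132 · 256 · 16 ≡ 715 (mod 3239).
Since 715 ≠ 1, base 4 is a Fermat witness: 3239 is composite.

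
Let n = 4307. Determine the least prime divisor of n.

59

4307 is odd.
Digit sum 14, not divisible by 3.
Ends in 7: not divisible by 5.
7: 4307 = 7·615 + 2
11: 4307 = 11·391 + 6
13: 4307 = 13·331 + 4
17: 4307 = 17·253 + 6
19: 4307 = 19·226 + 13
23: 4307 = 23·187 + 6
29: 4307 = 29·148 + 15
31: 4307 = 31·138 + 29
37: 4307 = 37·116 + 15
41: 4307 = 41·105 + 2
43: 4307 = 43·100 + 7
47: 4307 = 47·91 + 30
53: 4307 = 53·81 + 14
59: 4307 = 59·73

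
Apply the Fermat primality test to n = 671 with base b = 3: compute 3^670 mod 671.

1

3^1 ≡ 3 (mod 671)
3^2 ≡ 3^2 = 9 ≡ 9 (mod 671)
3^4 ≡ 9^2 = 81 ≡ 81 (mod 671)
3^8 ≡ 81^2 = 6561 ≡ 522 (mod 671)
3^16 ≡ 522^2 = 272484 ≡ 58 (mod 671)
3^32 ≡ 58^2 = 3364 ≡ 9 (mod 671)
3^64 ≡ 9^2 = 81 ≡ 81 (mod 671)
3^128 ≡ 81^2 = 6561 ≡ 522 (mod 671)
3^256 ≡ 522^2 = 272484 ≡ 58 (mod 671)
3^512 ≡ 58^2 = 3364 ≡ 9 (mod 671)
670 = 512 + 128 + 16 + 8 + 4 + 2 in binary powers of 2.
So 3^670 ≡ 9 · 522 · 58 · 522 · 81 · 9 ≡ 1 (mod 671).
Since the result is 1, base 3 gives no evidence that 671 is composite.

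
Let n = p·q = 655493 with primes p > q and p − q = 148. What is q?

739

Since p = q + 148, we have 655493 = q(q + 148), so q² + 148q − 655493 = 0.
Discriminant: 148² + 4·655493 = 21904 + 2621972 = 2643876; √2643876 = 1626.
q = (−148 + 1626)/2 = 739, and p = q + 148 = 887.
Check: 739 · 887 = 655493.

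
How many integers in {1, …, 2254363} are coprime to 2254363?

2200224

Factor: 2254363 = 83 · 157 · 173.
φ(2254363) = (83−1) · (157−1) · (173−1) = 82 · 156 · 172 = 2200224.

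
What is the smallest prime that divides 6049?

6049 is odd.
Digit sum 19, not divisible by 3.
Ends in 9: not divisible by 5.
7: 6049 = 7·864 + 1
11: 6049 = 11·549 + 10
13: 6049 = 13·465 + 4
17: 6049 = 17·355 + 14
19: 6049 = 19·318 + 7
23: 6049 = 23·263

23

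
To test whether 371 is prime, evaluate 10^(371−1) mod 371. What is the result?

10^1 ≡ 10 (mod 371)
10^2 ≡ 10^2 = 100 ≡ 100 (mod 371)
10^4 ≡ 100^2 = 10000 ≡ 354 (mod 371)
10^8 ≡ 354^2 = 125316 ≡ 289 (mod 371)
10^16 ≡ 289^2 = 83521 ≡ 46 (mod 371)
10^32 ≡ 46^2 = 2116 ≡ 261 (mod 371)
10^64 ≡ 261^2 = 68121 ≡ 228 (mod 371)
10^128 ≡ 228^2 = 51984 ≡ 44 (mod 371)
10^256 ≡ 44^2 = 1936 ≡ 81 (mod 371)
370 = 256 + 64 + 32 + 16 + 2 in binary powers of 2.
So 10^370 ≡ 81 · 228 · 261 · 46 · 100 ≡ 102 (mod 371).
Since 102 ≠ 1, base 10 is a Fermat witness: 371 is composite.

102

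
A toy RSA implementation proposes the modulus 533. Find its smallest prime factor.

533 is odd.
Digit sum 11, not divisible by 3.
Ends in 3: not divisible by 5.
7: 533 = 7·76 + 1
11: 533 = 11·48 + 5
13: 533 = 13·41

13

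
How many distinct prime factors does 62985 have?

62985 = 3 · 20995
20995 = 5 · 4199
4199 = 13 · 323
323 = 17 · 19
62985 = 3 · 5 · 13 · 17 · 19, which has 5 distinct prime factors.

5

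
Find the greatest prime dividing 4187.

79

4187 = 53 · 79
79 is prime.
So 4187 = 53 · 79; the largest prime factor is 79.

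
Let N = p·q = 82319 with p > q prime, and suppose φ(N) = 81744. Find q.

263

φ(n) = (p−1)(q−1) = n − (p+q) + 1, so p + q = 82319 − 81744 + 1 = 576.
p and q are the roots of t² − 576t + 82319 = 0.
Discriminant: 576² − 4·82319 = 331776 − 329276 = 2500; √2500 = 50.
q = (576 − 50)/2 = 263, p = (576 + 50)/2 = 313.
Check: 263 · 313 = 82319.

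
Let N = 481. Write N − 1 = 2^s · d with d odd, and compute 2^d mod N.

60

481 − 1 = 480 = 2^5 · 15, so d = 15.
2^1 ≡ 2 (mod 481)
2^2 ≡ 2^2 = 4 ≡ 4 (mod 481)
2^4 ≡ 4^2 = 16 ≡ 16 (mod 481)
2^8 ≡ 16^2 = 256 ≡ 256 (mod 481)
15 = 8 + 4 + 2 + 1 in binary powers of 2.
So 2^15 ≡ 256 · 16 · 4 · 2 ≡ 60 (mod 481).
Squaring chain: 60 → 233 → 417 → 248 → 417; never reaches −1, so base 2 is a Miller–Rabin witness that 481 is composite.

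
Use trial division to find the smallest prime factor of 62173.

62173 is odd.
Digit sum 19, not divisible by 3.
Ends in 3: not divisible by 5.
7: 62173 = 7·8881 + 6
11: 62173 = 11·5652 + 1
13: 62173 = 13·4782 + 7
17: 62173 = 17·3657 + 4
19: 62173 = 19·3272 + 5
23: 62173 = 23·2703 + 4
29: 62173 = 29·2143 + 26
31: 62173 = 31·2005 + 18
37: 62173 = 37·1680 + 13
41: 62173 = 41·1516 + 17
43: 62173 = 43·1445 + 38
47: 62173 = 47·1322 + 39
53: 62173 = 53·1173 + 4
59: 62173 = 59·1053 + 46
61: 62173 = 61·1019 + 14
67: 62173 = 67·927 + 64
71: 62173 = 71·875 + 48
73: 62173 = 73·851 + 50
79: 62173 = 79·787

79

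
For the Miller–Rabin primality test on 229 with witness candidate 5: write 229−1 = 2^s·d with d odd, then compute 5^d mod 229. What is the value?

228

229 − 1 = 228 = 2^2 · 57, so d = 57.
5^1 ≡ 5 (mod 229)
5^2 ≡ 5^2 = 25 ≡ 25 (mod 229)
5^4 ≡ 25^2 = 625 ≡ 167 (mod 229)
5^8 ≡ 167^2 = 27889 ≡ 180 (mod 229)
5^16 ≡ 180^2 = 32400 ≡ 111 (mod 229)
5^32 ≡ 111^2 = 12321 ≡ 184 (mod 229)
57 = 32 + 16 + 8 + 1 in binary powers of 2.
So 5^57 ≡ 184 · 111 · 180 · 5 ≡ 228 (mod 229).
Since 5^d ≡ 228 (mod 229), base 5 does not prove 229 composite.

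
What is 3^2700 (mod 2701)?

1

3^1 ≡ 3 (mod 2701)
3^2 ≡ 3^2 = 9 ≡ 9 (mod 2701)
3^4 ≡ 9^2 = 81 ≡ 81 (mod 2701)
3^8 ≡ 81^2 = 6561 ≡ 1159 (mod 2701)
3^16 ≡ 1159^2 = 1343281 ≡ 884 (mod 2701)
3^32 ≡ 884^2 = 781456 ≡ 867 (mod 2701)
3^64 ≡ 867^2 = 751689 ≡ 811 (mod 2701)
3^128 ≡ 811^2 = 657721 ≡ 1378 (mod 2701)
3^256 ≡ 1378^2 = 1898884 ≡ 81 (mod 2701)
3^512 ≡ 81^2 = 6561 ≡ 1159 (mod 2701)
3^1024 ≡ 1159^2 = 1343281 ≡ 884 (mod 2701)
3^2048 ≡ 884^2 = 781456 ≡ 867 (mod 2701)
2700 = 2048 + 512 + 128 + 8 + 4 in binary powers of 2.
So 3^2700 ≡ 867 · 1159 · 1378 · 1159 · 81 ≡ 1 (mod 2701).
Since the result is 1, base 3 gives no evidence that 2701 is composite.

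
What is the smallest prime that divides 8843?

8843 is odd.
Digit sum 23, not divisible by 3.
Ends in 3: not divisible by 5.
7: 8843 = 7·1263 + 2
11: 8843 = 11·803 + 10
13: 8843 = 13·680 + 3
17: 8843 = 17·520 + 3
19: 8843 = 19·465 + 8
23: 8843 = 23·384 + 11
29: 8843 = 29·304 + 27
31: 8843 = 31·285 + 8
37: 8843 = 37·239

37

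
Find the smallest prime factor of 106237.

23

106237 is odd.
Digit sum 19, not divisible by 3.
Ends in 7: not divisible by 5.
7: 106237 = 7·15176 + 5
11: 106237 = 11·9657 + 10
13: 106237 = 13·8172 + 1
17: 106237 = 17·6249 + 4
19: 106237 = 19·5591 + 8
23: 106237 = 23·4619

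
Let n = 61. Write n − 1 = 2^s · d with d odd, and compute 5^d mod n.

60

61 − 1 = 60 = 2^2 · 15, so d = 15.
5^1 ≡ 5 (mod 61)
5^2 ≡ 5^2 = 25 ≡ 25 (mod 61)
5^4 ≡ 25^2 = 625 ≡ 15 (mod 61)
5^8 ≡ 15^2 = 225 ≡ 42 (mod 61)
15 = 8 + 4 + 2 + 1 in binary powers of 2.
So 5^15 ≡ 42 · 15 · 25 · 5 ≡ 60 (mod 61).
Since 5^d ≡ 60 (mod 61), base 5 does not prove 61 composite.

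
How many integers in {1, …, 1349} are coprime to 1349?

1260

Factor: 1349 = 19 · 71.
φ(1349) = (19−1) · (71−1) = 18 · 70 = 1260.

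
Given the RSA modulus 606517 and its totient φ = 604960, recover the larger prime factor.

φ(n) = (p−1)(q−1) = n − (p+q) + 1, so p + q = 606517 − 604960 + 1 = 1558.
p and q are the roots of t² − 1558t + 606517 = 0.
Discriminant: 1558² − 4·606517 = 2427364 − 2426068 = 1296; √1296 = 36.
q = (1558 − 36)/2 = 761, p = (1558 + 36)/2 = 797.
Check: 761 · 797 = 606517.

797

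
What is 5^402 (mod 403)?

311

5^1 ≡ 5 (mod 403)
5^2 ≡ 5^2 = 25 ≡ 25 (mod 403)
5^4 ≡ 25^2 = 625 ≡ 222 (mod 403)
5^8 ≡ 222^2 = 49284 ≡ 118 (mod 403)
5^16 ≡ 118^2 = 13924 ≡ 222 (mod 403)
5^32 ≡ 222^2 = 49284 ≡ 118 (mod 403)
5^64 ≡ 118^2 = 13924 ≡ 222 (mod 403)
5^128 ≡ 222^2 = 49284 ≡ 118 (mod 403)
5^256 ≡ 118^2 = 13924 ≡ 222 (mod 403)
402 = 256 + 128 + 16 + 2 in binary powers of 2.
So 5^402 ≡ 222 · 118 · 222 · 25 ≡ 311 (mod 403).
Since 311 ≠ 1, base 5 is a Fermat witness: 403 is composite.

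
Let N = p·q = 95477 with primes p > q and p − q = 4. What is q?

Since p = q + 4, we have 95477 = q(q + 4), so q² + 4q − 95477 = 0.
Discriminant: 4² + 4·95477 = 16 + 381908 = 381924; √381924 = 618.
q = (−4 + 618)/2 = 307, and p = q + 4 = 311.
Check: 307 · 311 = 95477.

307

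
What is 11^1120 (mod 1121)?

11^1 ≡ 11 (mod 1121)
11^2 ≡ 11^2 = 121 ≡ 121 (mod 1121)
11^4 ≡ 121^2 = 14641 ≡ 68 (mod 1121)
11^8 ≡ 68^2 = 4624 ≡ 140 (mod 1121)
11^16 ≡ 140^2 = 19600 ≡ 543 (mod 1121)
11^32 ≡ 543^2 = 294849 ≡ 26 (mod 1121)
11^64 ≡ 26^2 = 676 ≡ 676 (mod 1121)
11^128 ≡ 676^2 = 456976 ≡ 729 (mod 1121)
11^256 ≡ 729^2 = 531441 ≡ 87 (mod 1121)
11^512 ≡ 87^2 = 7569 ≡ 843 (mod 1121)
11^1024 ≡ 843^2 = 710649 ≡ 1056 (mod 1121)
1120 = 1024 + 64 + 32 in binary powers of 2.
So 11^1120 ≡ 1056 · 676 · 26 ≡ 980 (mod 1121).
Since 980 ≠ 1, base 11 is a Fermat witness: 1121 is composite.

980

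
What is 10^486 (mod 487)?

10^1 ≡ 10 (mod 487)
10^2 ≡ 10^2 = 100 ≡ 100 (mod 487)
10^4 ≡ 100^2 = 10000 ≡ 260 (mod 487)
10^8 ≡ 260^2 = 67600 ≡ 394 (mod 487)
10^16 ≡ 394^2 = 155236 ≡ 370 (mod 487)
10^32 ≡ 370^2 = 136900 ≡ 53 (mod 487)
10^64 ≡ 53^2 = 2809 ≡ 374 (mod 487)
10^128 ≡ 374^2 = 139876 ≡ 107 (mod 487)
10^256 ≡ 107^2 = 11449 ≡ 248 (mod 487)
486 = 256 + 128 + 64 + 32 + 4 + 2 in binary powers of 2.
So 10^486 ≡ 248 · 107 · 374 · 53 · 260 · 100 ≡ 1 (mod 487).
Since the result is 1, base 10 gives no evidence that 487 is composite.

1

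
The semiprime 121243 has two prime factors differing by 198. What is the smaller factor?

Since p = q + 198, we have 121243 = q(q + 198), so q² + 198q − 121243 = 0.
Discriminant: 198² + 4·121243 = 39204 + 484972 = 524176; √524176 = 724.
q = (−198 + 724)/2 = 263, and p = q + 198 = 461.
Check: 263 · 461 = 121243.

263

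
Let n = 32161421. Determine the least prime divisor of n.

83

32161421 is odd.
Digit sum 20, not divisible by 3.
Ends in 1: not divisible by 5.
7: 32161421 = 7·4594488 + 5
11: 32161421 = 11·2923765 + 6
13: 32161421 = 13·2473955 + 6
17: 32161421 = 17·1891848 + 5
19: 32161421 = 19·1692706 + 7
23: 32161421 = 23·1398322 + 15
29: 32161421 = 29·1109014 + 15
31: 32161421 = 31·1037465 + 6
37: 32161421 = 37·869227 + 22
41: 32161421 = 41·784424 + 37
43: 32161421 = 43·747940 + 1
47: 32161421 = 47·684285 + 26
53: 32161421 = 53·606819 + 14
59: 32161421 = 59·545108 + 49
61: 32161421 = 61·527236 + 25
67: 32161421 = 67·480021 + 14
71: 32161421 = 71·452977 + 54
73: 32161421 = 73·440567 + 30
79: 32161421 = 79·407106 + 47
83: 32161421 = 83·387487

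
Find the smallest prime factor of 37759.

61

37759 is odd.
Digit sum 31, not divisible by 3.
Ends in 9: not divisible by 5.
7: 37759 = 7·5394 + 1
11: 37759 = 11·3432 + 7
13: 37759 = 13·2904 + 7
17: 37759 = 17·2221 + 2
19: 37759 = 19·1987 + 6
23: 37759 = 23·1641 + 16
29: 37759 = 29·1302 + 1
31: 37759 = 31·1218 + 1
37: 37759 = 37·1020 + 19
41: 37759 = 41·920 + 39
43: 37759 = 43·878 + 5
47: 37759 = 47·803 + 18
53: 37759 = 53·712 + 23
59: 37759 = 59·639 + 58
61: 37759 = 61·619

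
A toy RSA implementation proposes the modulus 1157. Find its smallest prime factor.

13

1157 is odd.
Digit sum 14, not divisible by 3.
Ends in 7: not divisible by 5.
7: 1157 = 7·165 + 2
11: 1157 = 11·105 + 2
13: 1157 = 13·89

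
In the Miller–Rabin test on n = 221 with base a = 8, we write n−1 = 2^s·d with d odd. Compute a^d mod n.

221 − 1 = 220 = 2^2 · 55, so d = 55.
8^1 ≡ 8 (mod 221)
8^2 ≡ 8^2 = 64 ≡ 64 (mod 221)
8^4 ≡ 64^2 = 4096 ≡ 118 (mod 221)
8^8 ≡ 118^2 = 13924 ≡ 1 (mod 221)
8^16 ≡ 1^2 = 1 ≡ 1 (mod 221)
8^32 ≡ 1^2 = 1 ≡ 1 (mod 221)
55 = 32 + 16 + 4 + 2 + 1 in binary powers of 2.
So 8^55 ≡ 1 · 1 · 118 · 64 · 8 ≡ 83 (mod 221).
Squaring chain: 83 → 38; never reaches −1, so base 8 is a Miller–Rabin witness that 221 is composite.

83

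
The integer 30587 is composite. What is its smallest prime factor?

73

30587 is odd.
Digit sum 23, not divisible by 3.
Ends in 7: not divisible by 5.
7: 30587 = 7·4369 + 4
11: 30587 = 11·2780 + 7
13: 30587 = 13·2352 + 11
17: 30587 = 17·1799 + 4
19: 30587 = 19·1609 + 16
23: 30587 = 23·1329 + 20
29: 30587 = 29·1054 + 21
31: 30587 = 31·986 + 21
37: 30587 = 37·826 + 25
41: 30587 = 41·746 + 1
43: 30587 = 43·711 + 14
47: 30587 = 47·650 + 37
53: 30587 = 53·577 + 6
59: 30587 = 59·518 + 25
61: 30587 = 61·501 + 26
67: 30587 = 67·456 + 35
71: 30587 = 71·430 + 57
73: 30587 = 73·419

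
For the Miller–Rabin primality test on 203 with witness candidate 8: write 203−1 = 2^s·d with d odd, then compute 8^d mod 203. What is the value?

155

203 − 1 = 202 = 2^1 · 101, so d = 101.
8^1 ≡ 8 (mod 203)
8^2 ≡ 8^2 = 64 ≡ 64 (mod 203)
8^4 ≡ 64^2 = 4096 ≡ 36 (mod 203)
8^8 ≡ 36^2 = 1296 ≡ 78 (mod 203)
8^16 ≡ 78^2 = 6084 ≡ 197 (mod 203)
8^32 ≡ 197^2 = 38809 ≡ 36 (mod 203)
8^64 ≡ 36^2 = 1296 ≡ 78 (mod 203)
101 = 64 + 32 + 4 + 1 in binary powers of 2.
So 8^101 ≡ 78 · 36 · 36 · 8 ≡ 155 (mod 203).
Squaring chain: 155; never reaches −1, so base 8 is a Miller–Rabin witness that 203 is composite.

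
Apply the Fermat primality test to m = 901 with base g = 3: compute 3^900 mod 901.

863

3^1 ≡ 3 (mod 901)
3^2 ≡ 3^2 = 9 ≡ 9 (mod 901)
3^4 ≡ 9^2 = 81 ≡ 81 (mod 901)
3^8 ≡ 81^2 = 6561 ≡ 254 (mod 901)
3^16 ≡ 254^2 = 64516 ≡ 545 (mod 901)
3^32 ≡ 545^2 = 297025 ≡ 596 (mod 901)
3^64 ≡ 596^2 = 355216 ≡ 222 (mod 901)
3^128 ≡ 222^2 = 49284 ≡ 630 (mod 901)
3^256 ≡ 630^2 = 396900 ≡ 460 (mod 901)
3^512 ≡ 460^2 = 211600 ≡ 766 (mod 901)
900 = 512 + 256 + 128 + 4 in binary powers of 2.
So 3^900 ≡ 766 · 460 · 630 · 81 ≡ 863 (mod 901).
Since 863 ≠ 1, base 3 is a Fermat witness: 901 is composite.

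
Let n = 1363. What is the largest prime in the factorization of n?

1363 = 29 · 47
47 is prime.
So 1363 = 29 · 47; the largest prime factor is 47.

47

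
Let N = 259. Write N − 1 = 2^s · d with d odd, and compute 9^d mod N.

211

259 − 1 = 258 = 2^1 · 129, so d = 129.
9^1 ≡ 9 (mod 259)
9^2 ≡ 9^2 = 81 ≡ 81 (mod 259)
9^4 ≡ 81^2 = 6561 ≡ 86 (mod 259)
9^8 ≡ 86^2 = 7396 ≡ 144 (mod 259)
9^16 ≡ 144^2 = 20736 ≡ 16 (mod 259)
9^32 ≡ 16^2 = 256 ≡ 256 (mod 259)
9^64 ≡ 256^2 = 65536 ≡ 9 (mod 259)
9^128 ≡ 9^2 = 81 ≡ 81 (mod 259)
129 = 128 + 1 in binary powers of 2.
So 9^129 ≡ 81 · 9 ≡ 211 (mod 259).
Squaring chain: 211; never reaches −1, so base 9 is a Miller–Rabin witness that 259 is composite.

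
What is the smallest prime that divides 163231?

163231 is odd.
Digit sum 16, not divisible by 3.
Ends in 1: not divisible by 5.
7: 163231 = 7·23318 + 5
11: 163231 = 11·14839 + 2
13: 163231 = 13·12556 + 3
17: 163231 = 17·9601 + 14
19: 163231 = 19·8591 + 2
23: 163231 = 23·7097

23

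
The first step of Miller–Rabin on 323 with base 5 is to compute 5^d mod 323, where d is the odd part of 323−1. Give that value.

175

323 − 1 = 322 = 2^1 · 161, so d = 161.
5^1 ≡ 5 (mod 323)
5^2 ≡ 5^2 = 25 ≡ 25 (mod 323)
5^4 ≡ 25^2 = 625 ≡ 302 (mod 323)
5^8 ≡ 302^2 = 91204 ≡ 118 (mod 323)
5^16 ≡ 118^2 = 13924 ≡ 35 (mod 323)
5^32 ≡ 35^2 = 1225 ≡ 256 (mod 323)
5^64 ≡ 256^2 = 65536 ≡ 290 (mod 323)
5^128 ≡ 290^2 = 84100 ≡ 120 (mod 323)
161 = 128 + 32 + 1 in binary powers of 2.
So 5^161 ≡ 120 · 256 · 5 ≡ 175 (mod 323).
Squaring chain: 175; never reaches −1, so base 5 is a Miller–Rabin witness that 323 is composite.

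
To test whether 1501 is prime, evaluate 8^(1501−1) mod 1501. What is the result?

457

8^1 ≡ 8 (mod 1501)
8^2 ≡ 8^2 = 64 ≡ 64 (mod 1501)
8^4 ≡ 64^2 = 4096 ≡ 1094 (mod 1501)
8^8 ≡ 1094^2 = 1196836 ≡ 539 (mod 1501)
8^16 ≡ 539^2 = 290521 ≡ 828 (mod 1501)
8^32 ≡ 828^2 = 685584 ≡ 1128 (mod 1501)
8^64 ≡ 1128^2 = 1272384 ≡ 1037 (mod 1501)
8^128 ≡ 1037^2 = 1075369 ≡ 653 (mod 1501)
8^256 ≡ 653^2 = 426409 ≡ 125 (mod 1501)
8^512 ≡ 125^2 = 15625 ≡ 615 (mod 1501)
8^1024 ≡ 615^2 = 378225 ≡ 1474 (mod 1501)
1500 = 1024 + 256 + 128 + 64 + 16 + 8 + 4 in binary powers of 2.
So 8^1500 ≡ 1474 · 125 · 653 · 1037 · 828 · 539 · 1094 ≡ 457 (mod 1501).
Since 457 ≠ 1, base 8 is a Fermat witness: 1501 is composite.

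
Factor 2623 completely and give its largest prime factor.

2623 = 43 · 61
61 is prime.
So 2623 = 43 · 61; the largest prime factor is 61.

61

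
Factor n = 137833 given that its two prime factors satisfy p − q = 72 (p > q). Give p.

409

Since p = q + 72, we have 137833 = q(q + 72), so q² + 72q − 137833 = 0.
Discriminant: 72² + 4·137833 = 5184 + 551332 = 556516; √556516 = 746.
q = (−72 + 746)/2 = 337, and p = q + 72 = 409.
Check: 337 · 409 = 137833.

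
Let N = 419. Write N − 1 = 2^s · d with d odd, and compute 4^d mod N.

419 − 1 = 418 = 2^1 · 209, so d = 209.
4^1 ≡ 4 (mod 419)
4^2 ≡ 4^2 = 16 ≡ 16 (mod 419)
4^4 ≡ 16^2 = 256 ≡ 256 (mod 419)
4^8 ≡ 256^2 = 65536 ≡ 172 (mod 419)
4^16 ≡ 172^2 = 29584 ≡ 254 (mod 419)
4^32 ≡ 254^2 = 64516 ≡ 409 (mod 419)
4^64 ≡ 409^2 = 167281 ≡ 100 (mod 419)
4^128 ≡ 100^2 = 10000 ≡ 363 (mod 419)
209 = 128 + 64 + 16 + 1 in binary powers of 2.
So 4^209 ≡ 363 · 100 · 254 · 4 ≡ 1 (mod 419).
Since 4^d ≡ 1 (mod 419), base 4 does not prove 419 composite.

1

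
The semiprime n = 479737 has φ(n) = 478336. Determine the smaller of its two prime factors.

593

φ(n) = (p−1)(q−1) = n − (p+q) + 1, so p + q = 479737 − 478336 + 1 = 1402.
p and q are the roots of t² − 1402t + 479737 = 0.
Discriminant: 1402² − 4·479737 = 1965604 − 1918948 = 46656; √46656 = 216.
q = (1402 − 216)/2 = 593, p = (1402 + 216)/2 = 809.
Check: 593 · 809 = 479737.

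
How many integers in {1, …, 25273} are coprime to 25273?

24948

Factor: 25273 = 127 · 199.
φ(25273) = (127−1) · (199−1) = 126 · 198 = 24948.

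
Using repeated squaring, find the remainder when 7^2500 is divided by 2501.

7^1 ≡ 7 (mod 2501)
7^2 ≡ 7^2 = 49 ≡ 49 (mod 2501)
7^4 ≡ 49^2 = 2401 ≡ 2401 (mod 2501)
7^8 ≡ 2401^2 = 5764801 ≡ 2497 (mod 2501)
7^16 ≡ 2497^2 = 6235009 ≡ 16 (mod 2501)
7^32 ≡ 16^2 = 256 ≡ 256 (mod 2501)
7^64 ≡ 256^2 = 65536 ≡ 510 (mod 2501)
7^128 ≡ 510^2 = 260100 ≡ 2497 (mod 2501)
7^256 ≡ 2497^2 = 6235009 ≡ 16 (mod 2501)
7^512 ≡ 16^2 = 256 ≡ 256 (mod 2501)
7^1024 ≡ 256^2 = 65536 ≡ 510 (mod 2501)
7^2048 ≡ 510^2 = 260100 ≡ 2497 (mod 2501)
2500 = 2048 + 256 + 128 + 64 + 4 in binary powers of 2.
So 7^2500 ≡ 2497 · 16 · 2497 · 510 · 2401 ≡ 1721 (mod 2501).
Since 1721 ≠ 1, base 7 is a Fermat witness: 2501 is composite.

1721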